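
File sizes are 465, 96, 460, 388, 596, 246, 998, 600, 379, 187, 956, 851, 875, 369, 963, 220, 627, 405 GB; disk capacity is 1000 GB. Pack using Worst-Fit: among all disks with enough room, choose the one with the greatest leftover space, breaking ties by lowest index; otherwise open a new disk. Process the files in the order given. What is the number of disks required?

disk 1: place 465 GB, 535 GB left
disk 1: place 96 GB, 439 GB left
disk 2: place 460 GB, 540 GB left
disk 2: place 388 GB, 152 GB left
disk 3: place 596 GB, 404 GB left
disk 1: place 246 GB, 193 GB left
disk 4: place 998 GB, 2 GB left
disk 5: place 600 GB, 400 GB left
disk 3: place 379 GB, 25 GB left
disk 5: place 187 GB, 213 GB left
disk 6: place 956 GB, 44 GB left
disk 7: place 851 GB, 149 GB left
disk 8: place 875 GB, 125 GB left
disk 9: place 369 GB, 631 GB left
disk 10: place 963 GB, 37 GB left
disk 9: place 220 GB, 411 GB left
disk 11: place 627 GB, 373 GB left
disk 9: place 405 GB, 6 GB left
Final disks: [465,96,246] [460,388] [596,379] [998] [600,187] [956] [851] [875] [369,220,405] [963] [627].

11 disks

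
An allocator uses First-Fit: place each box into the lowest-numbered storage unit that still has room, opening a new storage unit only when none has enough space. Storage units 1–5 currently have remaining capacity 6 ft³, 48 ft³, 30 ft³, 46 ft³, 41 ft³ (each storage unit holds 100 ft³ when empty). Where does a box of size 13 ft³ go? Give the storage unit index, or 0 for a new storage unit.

2

Storage units with room: storage unit 2 (48 ft³), storage unit 3 (30 ft³), storage unit 4 (46 ft³), storage unit 5 (41 ft³).
The first with room is storage unit 2.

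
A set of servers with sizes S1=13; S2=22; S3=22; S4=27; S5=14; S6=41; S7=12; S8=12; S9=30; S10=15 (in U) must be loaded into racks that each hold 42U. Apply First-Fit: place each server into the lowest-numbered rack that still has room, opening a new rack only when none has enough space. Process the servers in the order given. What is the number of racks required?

Put S1 (13U) in rack 1; 29U remain.
Put S2 (22U) in rack 1; 7U remain.
Put S3 (22U) in rack 2; 20U remain.
Put S4 (27U) in rack 3; 15U remain.
Put S5 (14U) in rack 2; 6U remain.
Put S6 (41U) in rack 4; 1U remain.
Put S7 (12U) in rack 3; 3U remain.
Put S8 (12U) in rack 5; 30U remain.
Put S9 (30U) in rack 5; 0U remain.
Put S10 (15U) in rack 6; 27U remain.

6 racks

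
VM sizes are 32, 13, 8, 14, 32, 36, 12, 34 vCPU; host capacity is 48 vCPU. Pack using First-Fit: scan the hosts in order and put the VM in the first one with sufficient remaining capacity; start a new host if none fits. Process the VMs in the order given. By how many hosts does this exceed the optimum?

1

First-Fit: [32,13] [8,14,12] [32] [36] [34] → 5 hosts.
Total size 181 vCPU; any packing needs at least ⌈181/48⌉ = 4 hosts.
An optimal packing achieves that bound: [36,12] [34,14] [32,13] [32,8] → 4 hosts.
Excess: 5 − 4 = 1.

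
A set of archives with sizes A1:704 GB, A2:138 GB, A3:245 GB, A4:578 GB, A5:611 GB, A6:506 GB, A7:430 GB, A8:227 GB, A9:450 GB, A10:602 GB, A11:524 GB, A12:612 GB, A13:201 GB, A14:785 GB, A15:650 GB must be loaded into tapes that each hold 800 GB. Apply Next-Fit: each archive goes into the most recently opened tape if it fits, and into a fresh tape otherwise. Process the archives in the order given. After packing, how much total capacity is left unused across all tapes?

Put A1 (704 GB) in tape 1; 96 GB remain.
Put A2 (138 GB) in tape 2; 662 GB remain.
Put A3 (245 GB) in tape 2; 417 GB remain.
Put A4 (578 GB) in tape 3; 222 GB remain.
Put A5 (611 GB) in tape 4; 189 GB remain.
Put A6 (506 GB) in tape 5; 294 GB remain.
Put A7 (430 GB) in tape 6; 370 GB remain.
Put A8 (227 GB) in tape 6; 143 GB remain.
Put A9 (450 GB) in tape 7; 350 GB remain.
Put A10 (602 GB) in tape 8; 198 GB remain.
Put A11 (524 GB) in tape 9; 276 GB remain.
Put A12 (612 GB) in tape 10; 188 GB remain.
Put A13 (201 GB) in tape 11; 599 GB remain.
Put A14 (785 GB) in tape 12; 15 GB remain.
Put A15 (650 GB) in tape 13; 150 GB remain.
13 tapes × 800 GB = 10400 GB; used 7263 GB; unused 3137 GB.

3137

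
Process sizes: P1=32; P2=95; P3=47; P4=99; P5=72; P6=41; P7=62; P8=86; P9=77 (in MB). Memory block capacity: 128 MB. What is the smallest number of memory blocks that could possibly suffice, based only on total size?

5 memory blocks

Total size = 32 + 95 + 47 + 99 + 72 + 41 + 62 + 86 + 77 = 611 MB.
⌈611 / 128⌉ = 5.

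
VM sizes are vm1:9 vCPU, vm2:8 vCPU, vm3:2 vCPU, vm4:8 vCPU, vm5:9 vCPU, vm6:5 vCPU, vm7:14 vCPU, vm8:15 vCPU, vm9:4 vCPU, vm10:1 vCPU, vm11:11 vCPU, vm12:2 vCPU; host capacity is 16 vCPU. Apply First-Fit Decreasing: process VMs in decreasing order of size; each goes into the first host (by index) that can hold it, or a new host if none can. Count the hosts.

6

Sorted descending: 15, 14, 11, 9, 9, 8, 8, 5, 4, 2, 2, 1.
Put 15 vCPU in host 1; 1 vCPU remain.
Put 14 vCPU in host 2; 2 vCPU remain.
Put 11 vCPU in host 3; 5 vCPU remain.
Put 9 vCPU in host 4; 7 vCPU remain.
Put 9 vCPU in host 5; 7 vCPU remain.
Put 8 vCPU in host 6; 8 vCPU remain.
Put 8 vCPU in host 6; 0 vCPU remain.
Put 5 vCPU in host 3; 0 vCPU remain.
Put 4 vCPU in host 4; 3 vCPU remain.
Put 2 vCPU in host 2; 0 vCPU remain.
Put 2 vCPU in host 4; 1 vCPU remain.
Put 1 vCPU in host 1; 0 vCPU remain.
Final hosts: [15,1] [14,2] [11,5] [9,4,2] [9] [8,8].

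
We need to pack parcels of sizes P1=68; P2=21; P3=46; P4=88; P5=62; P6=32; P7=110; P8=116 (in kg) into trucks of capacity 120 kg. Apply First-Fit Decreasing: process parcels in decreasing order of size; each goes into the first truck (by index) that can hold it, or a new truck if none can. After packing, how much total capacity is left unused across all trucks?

Sorted descending: 116, 110, 88, 68, 62, 46, 32, 21.
Put 116 kg in truck 1; 4 kg remain.
Put 110 kg in truck 2; 10 kg remain.
Put 88 kg in truck 3; 32 kg remain.
Put 68 kg in truck 4; 52 kg remain.
Put 62 kg in truck 5; 58 kg remain.
Put 46 kg in truck 4; 6 kg remain.
Put 32 kg in truck 3; 0 kg remain.
Put 21 kg in truck 5; 37 kg remain.
5 trucks × 120 kg = 600 kg; used 543 kg; unused 57 kg.

57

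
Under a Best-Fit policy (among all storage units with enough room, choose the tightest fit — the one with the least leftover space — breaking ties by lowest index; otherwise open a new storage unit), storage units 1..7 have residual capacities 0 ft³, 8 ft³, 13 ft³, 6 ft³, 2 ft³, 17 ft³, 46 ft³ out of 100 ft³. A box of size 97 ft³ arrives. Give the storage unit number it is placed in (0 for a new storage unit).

0

No storage unit has ≥ 97 ft³ free, so a new storage unit is opened.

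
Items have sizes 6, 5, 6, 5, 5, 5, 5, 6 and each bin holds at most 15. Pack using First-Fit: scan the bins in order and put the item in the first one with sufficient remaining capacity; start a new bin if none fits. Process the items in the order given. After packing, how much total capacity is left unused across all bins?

6 → bin 1 (remaining 9)
5 → bin 1 (remaining 4)
6 → bin 2 (remaining 9)
5 → bin 2 (remaining 4)
5 → bin 3 (remaining 10)
5 → bin 3 (remaining 5)
5 → bin 3 (remaining 0)
6 → bin 4 (remaining 9)
4 bins × 15 = 60; used 43; unused 17.

17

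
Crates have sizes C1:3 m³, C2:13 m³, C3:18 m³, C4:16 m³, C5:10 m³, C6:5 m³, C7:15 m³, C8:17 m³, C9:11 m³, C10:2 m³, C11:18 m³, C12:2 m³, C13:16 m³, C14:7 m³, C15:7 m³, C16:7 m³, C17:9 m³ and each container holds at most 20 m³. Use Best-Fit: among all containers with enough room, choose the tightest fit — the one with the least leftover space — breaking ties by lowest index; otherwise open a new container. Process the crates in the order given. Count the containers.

11 containers

container 1: place C1 (3 m³), 17 m³ left
container 1: place C2 (13 m³), 4 m³ left
container 2: place C3 (18 m³), 2 m³ left
container 3: place C4 (16 m³), 4 m³ left
container 4: place C5 (10 m³), 10 m³ left
container 4: place C6 (5 m³), 5 m³ left
container 5: place C7 (15 m³), 5 m³ left
container 6: place C8 (17 m³), 3 m³ left
container 7: place C9 (11 m³), 9 m³ left
container 2: place C10 (2 m³), 0 m³ left
container 8: place C11 (18 m³), 2 m³ left
container 8: place C12 (2 m³), 0 m³ left
container 9: place C13 (16 m³), 4 m³ left
container 7: place C14 (7 m³), 2 m³ left
container 10: place C15 (7 m³), 13 m³ left
container 10: place C16 (7 m³), 6 m³ left
container 11: place C17 (9 m³), 11 m³ left
Final containers: [3,13] [18,2] [16] [10,5] [15] [17] [11,7] [18,2] [16] [7,7] [9].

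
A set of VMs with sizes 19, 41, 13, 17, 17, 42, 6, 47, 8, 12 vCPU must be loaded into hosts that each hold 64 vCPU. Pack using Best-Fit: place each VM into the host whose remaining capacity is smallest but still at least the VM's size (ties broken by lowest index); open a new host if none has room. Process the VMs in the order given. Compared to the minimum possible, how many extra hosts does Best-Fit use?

Best-Fit: [19,41] [13,17,17,6,8] [42] [47,12] → 4 hosts.
Total size 222 vCPU; any packing needs at least ⌈222/64⌉ = 4 hosts.
So 4 is already optimal.

0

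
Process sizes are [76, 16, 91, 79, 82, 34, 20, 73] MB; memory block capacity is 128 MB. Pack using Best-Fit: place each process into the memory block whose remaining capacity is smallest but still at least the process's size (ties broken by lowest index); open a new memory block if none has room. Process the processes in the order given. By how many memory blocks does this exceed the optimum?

Best-Fit: [76,16,34] [91,20] [79] [82] [73] → 5 memory blocks.
5 processes exceed 64 MB (half the capacity), and no two of those can share a memory block, so at least 5 memory blocks are needed.
So 5 is already optimal.

0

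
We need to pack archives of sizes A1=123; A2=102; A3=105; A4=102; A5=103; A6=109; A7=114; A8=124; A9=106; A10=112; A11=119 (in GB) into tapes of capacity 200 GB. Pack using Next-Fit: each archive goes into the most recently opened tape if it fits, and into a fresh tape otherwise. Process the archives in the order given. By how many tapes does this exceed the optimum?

Next-Fit: [123] [102] [105] [102] [103] [109] [114] [124] [106] [112] [119] → 11 tapes.
11 archives exceed 100 GB (half the capacity), and no two of those can share a tape, so at least 11 tapes are needed.
So 11 is already optimal.

0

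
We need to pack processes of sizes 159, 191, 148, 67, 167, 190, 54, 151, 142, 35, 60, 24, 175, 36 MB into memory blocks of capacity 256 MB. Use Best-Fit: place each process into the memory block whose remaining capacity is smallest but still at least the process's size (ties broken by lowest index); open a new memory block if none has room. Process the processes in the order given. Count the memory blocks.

8

Put 159 MB in memory block 1; 97 MB remain.
Put 191 MB in memory block 2; 65 MB remain.
Put 148 MB in memory block 3; 108 MB remain.
Put 67 MB in memory block 1; 30 MB remain.
Put 167 MB in memory block 4; 89 MB remain.
Put 190 MB in memory block 5; 66 MB remain.
Put 54 MB in memory block 2; 11 MB remain.
Put 151 MB in memory block 6; 105 MB remain.
Put 142 MB in memory block 7; 114 MB remain.
Put 35 MB in memory block 5; 31 MB remain.
Put 60 MB in memory block 4; 29 MB remain.
Put 24 MB in memory block 4; 5 MB remain.
Put 175 MB in memory block 8; 81 MB remain.
Put 36 MB in memory block 8; 45 MB remain.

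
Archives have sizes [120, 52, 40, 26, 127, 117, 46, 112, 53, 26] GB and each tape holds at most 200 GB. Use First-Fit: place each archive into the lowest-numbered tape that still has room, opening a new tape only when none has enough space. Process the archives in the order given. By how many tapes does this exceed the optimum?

0

First-Fit: [120,52,26] [40,127,26] [117,46] [112,53] → 4 tapes.
Total size 719 GB; any packing needs at least ⌈719/200⌉ = 4 tapes.
So 4 is already optimal.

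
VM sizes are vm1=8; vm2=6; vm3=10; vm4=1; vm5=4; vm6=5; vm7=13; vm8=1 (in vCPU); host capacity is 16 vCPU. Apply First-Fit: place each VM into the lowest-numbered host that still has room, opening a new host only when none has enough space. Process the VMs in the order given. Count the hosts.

4 hosts

vm1 (8 vCPU) → host 1 (remaining 8 vCPU)
vm2 (6 vCPU) → host 1 (remaining 2 vCPU)
vm3 (10 vCPU) → host 2 (remaining 6 vCPU)
vm4 (1 vCPU) → host 1 (remaining 1 vCPU)
vm5 (4 vCPU) → host 2 (remaining 2 vCPU)
vm6 (5 vCPU) → host 3 (remaining 11 vCPU)
vm7 (13 vCPU) → host 4 (remaining 3 vCPU)
vm8 (1 vCPU) → host 1 (remaining 0 vCPU)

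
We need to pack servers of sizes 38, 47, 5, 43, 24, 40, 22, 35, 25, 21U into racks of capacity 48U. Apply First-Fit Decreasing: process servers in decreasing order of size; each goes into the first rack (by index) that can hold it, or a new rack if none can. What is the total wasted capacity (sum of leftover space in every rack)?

Sorted descending: 47, 43, 40, 38, 35, 25, 24, 22, 21, 5.
47U → rack 1 (remaining 1U)
43U → rack 2 (remaining 5U)
40U → rack 3 (remaining 8U)
38U → rack 4 (remaining 10U)
35U → rack 5 (remaining 13U)
25U → rack 6 (remaining 23U)
24U → rack 7 (remaining 24U)
22U → rack 6 (remaining 1U)
21U → rack 7 (remaining 3U)
5U → rack 2 (remaining 0U)
7 racks × 48U = 336U; used 300U; unused 36U.

36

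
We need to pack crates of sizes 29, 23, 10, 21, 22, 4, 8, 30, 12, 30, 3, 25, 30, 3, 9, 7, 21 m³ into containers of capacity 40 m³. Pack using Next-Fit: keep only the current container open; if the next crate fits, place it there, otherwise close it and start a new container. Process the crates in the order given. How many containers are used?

10 containers

29 m³ → container 1 (remaining 11 m³)
23 m³ → container 2 (remaining 17 m³)
10 m³ → container 2 (remaining 7 m³)
21 m³ → container 3 (remaining 19 m³)
22 m³ → container 4 (remaining 18 m³)
4 m³ → container 4 (remaining 14 m³)
8 m³ → container 4 (remaining 6 m³)
30 m³ → container 5 (remaining 10 m³)
12 m³ → container 6 (remaining 28 m³)
30 m³ → container 7 (remaining 10 m³)
3 m³ → container 7 (remaining 7 m³)
25 m³ → container 8 (remaining 15 m³)
30 m³ → container 9 (remaining 10 m³)
3 m³ → container 9 (remaining 7 m³)
9 m³ → container 10 (remaining 31 m³)
7 m³ → container 10 (remaining 24 m³)
21 m³ → container 10 (remaining 3 m³)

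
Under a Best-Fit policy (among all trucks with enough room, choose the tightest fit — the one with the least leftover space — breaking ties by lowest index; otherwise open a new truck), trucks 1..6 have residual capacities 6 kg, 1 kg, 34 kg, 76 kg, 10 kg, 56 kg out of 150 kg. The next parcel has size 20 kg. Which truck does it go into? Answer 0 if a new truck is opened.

Trucks with room: truck 3 (34 kg), truck 4 (76 kg), truck 6 (56 kg).
Tightest fit is truck 3 with 34 kg free.

3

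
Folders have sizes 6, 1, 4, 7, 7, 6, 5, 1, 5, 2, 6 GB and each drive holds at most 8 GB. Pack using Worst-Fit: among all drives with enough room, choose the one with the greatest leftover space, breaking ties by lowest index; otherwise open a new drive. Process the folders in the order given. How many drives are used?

8

6 GB → drive 1 (remaining 2 GB)
1 GB → drive 1 (remaining 1 GB)
4 GB → drive 2 (remaining 4 GB)
7 GB → drive 3 (remaining 1 GB)
7 GB → drive 4 (remaining 1 GB)
6 GB → drive 5 (remaining 2 GB)
5 GB → drive 6 (remaining 3 GB)
1 GB → drive 2 (remaining 3 GB)
5 GB → drive 7 (remaining 3 GB)
2 GB → drive 2 (remaining 1 GB)
6 GB → drive 8 (remaining 2 GB)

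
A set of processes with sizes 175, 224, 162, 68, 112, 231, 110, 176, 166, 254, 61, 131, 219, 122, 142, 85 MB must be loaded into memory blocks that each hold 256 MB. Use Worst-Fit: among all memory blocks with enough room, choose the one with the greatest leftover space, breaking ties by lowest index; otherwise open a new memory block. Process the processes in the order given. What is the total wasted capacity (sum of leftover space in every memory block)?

378

Put 175 MB in memory block 1; 81 MB remain.
Put 224 MB in memory block 2; 32 MB remain.
Put 162 MB in memory block 3; 94 MB remain.
Put 68 MB in memory block 3; 26 MB remain.
Put 112 MB in memory block 4; 144 MB remain.
Put 231 MB in memory block 5; 25 MB remain.
Put 110 MB in memory block 4; 34 MB remain.
Put 176 MB in memory block 6; 80 MB remain.
Put 166 MB in memory block 7; 90 MB remain.
Put 254 MB in memory block 8; 2 MB remain.
Put 61 MB in memory block 7; 29 MB remain.
Put 131 MB in memory block 9; 125 MB remain.
Put 219 MB in memory block 10; 37 MB remain.
Put 122 MB in memory block 9; 3 MB remain.
Put 142 MB in memory block 11; 114 MB remain.
Put 85 MB in memory block 11; 29 MB remain.
11 memory blocks × 256 MB = 2816 MB; used 2438 MB; unused 378 MB.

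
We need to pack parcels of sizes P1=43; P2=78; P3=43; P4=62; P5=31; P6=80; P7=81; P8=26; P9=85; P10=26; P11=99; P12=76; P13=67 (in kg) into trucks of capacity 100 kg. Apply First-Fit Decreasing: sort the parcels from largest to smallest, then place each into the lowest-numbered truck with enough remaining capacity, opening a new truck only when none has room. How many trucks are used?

Sorted descending: 99, 85, 81, 80, 78, 76, 67, 62, 43, 43, 31, 26, 26.
truck 1: place 99 kg, 1 kg left
truck 2: place 85 kg, 15 kg left
truck 3: place 81 kg, 19 kg left
truck 4: place 80 kg, 20 kg left
truck 5: place 78 kg, 22 kg left
truck 6: place 76 kg, 24 kg left
truck 7: place 67 kg, 33 kg left
truck 8: place 62 kg, 38 kg left
truck 9: place 43 kg, 57 kg left
truck 9: place 43 kg, 14 kg left
truck 7: place 31 kg, 2 kg left
truck 8: place 26 kg, 12 kg left
truck 10: place 26 kg, 74 kg left

10 trucks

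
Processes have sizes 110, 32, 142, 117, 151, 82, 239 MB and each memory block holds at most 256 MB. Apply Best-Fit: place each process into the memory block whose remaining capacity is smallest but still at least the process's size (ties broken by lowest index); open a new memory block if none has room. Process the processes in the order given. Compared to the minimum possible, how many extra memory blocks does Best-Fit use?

Best-Fit: [110,32] [142] [117] [151,82] [239] → 5 memory blocks.
Total size 873 MB; any packing needs at least ⌈873/256⌉ = 4 memory blocks.
An optimal packing achieves that bound: [239] [151,82] [142,110] [117,32] → 4 memory blocks.
Excess: 5 − 4 = 1.

1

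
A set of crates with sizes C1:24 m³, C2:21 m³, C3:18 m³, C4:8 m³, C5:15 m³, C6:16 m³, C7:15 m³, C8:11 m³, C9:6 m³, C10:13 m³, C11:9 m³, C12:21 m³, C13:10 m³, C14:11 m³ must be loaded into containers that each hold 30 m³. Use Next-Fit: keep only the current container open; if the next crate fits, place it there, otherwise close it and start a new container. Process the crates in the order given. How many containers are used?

9 containers

container 1: place C1 (24 m³), 6 m³ left
container 2: place C2 (21 m³), 9 m³ left
container 3: place C3 (18 m³), 12 m³ left
container 3: place C4 (8 m³), 4 m³ left
container 4: place C5 (15 m³), 15 m³ left
container 5: place C6 (16 m³), 14 m³ left
container 6: place C7 (15 m³), 15 m³ left
container 6: place C8 (11 m³), 4 m³ left
container 7: place C9 (6 m³), 24 m³ left
container 7: place C10 (13 m³), 11 m³ left
container 7: place C11 (9 m³), 2 m³ left
container 8: place C12 (21 m³), 9 m³ left
container 9: place C13 (10 m³), 20 m³ left
container 9: place C14 (11 m³), 9 m³ left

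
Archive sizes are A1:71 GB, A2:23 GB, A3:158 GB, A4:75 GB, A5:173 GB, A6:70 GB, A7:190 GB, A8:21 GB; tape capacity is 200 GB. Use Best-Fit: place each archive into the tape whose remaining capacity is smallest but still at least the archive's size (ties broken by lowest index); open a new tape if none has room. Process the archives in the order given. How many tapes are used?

A1 (71 GB) → tape 1 (remaining 129 GB)
A2 (23 GB) → tape 1 (remaining 106 GB)
A3 (158 GB) → tape 2 (remaining 42 GB)
A4 (75 GB) → tape 1 (remaining 31 GB)
A5 (173 GB) → tape 3 (remaining 27 GB)
A6 (70 GB) → tape 4 (remaining 130 GB)
A7 (190 GB) → tape 5 (remaining 10 GB)
A8 (21 GB) → tape 3 (remaining 6 GB)

5 tapes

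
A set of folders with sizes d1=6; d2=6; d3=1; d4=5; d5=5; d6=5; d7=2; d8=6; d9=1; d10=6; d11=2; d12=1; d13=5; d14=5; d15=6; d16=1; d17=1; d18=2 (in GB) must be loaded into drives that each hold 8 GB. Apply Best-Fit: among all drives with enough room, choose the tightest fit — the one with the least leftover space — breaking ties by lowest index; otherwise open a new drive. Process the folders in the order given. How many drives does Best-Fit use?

Put d1 (6 GB) in drive 1; 2 GB remain.
Put d2 (6 GB) in drive 2; 2 GB remain.
Put d3 (1 GB) in drive 1; 1 GB remain.
Put d4 (5 GB) in drive 3; 3 GB remain.
Put d5 (5 GB) in drive 4; 3 GB remain.
Put d6 (5 GB) in drive 5; 3 GB remain.
Put d7 (2 GB) in drive 2; 0 GB remain.
Put d8 (6 GB) in drive 6; 2 GB remain.
Put d9 (1 GB) in drive 1; 0 GB remain.
Put d10 (6 GB) in drive 7; 2 GB remain.
Put d11 (2 GB) in drive 6; 0 GB remain.
Put d12 (1 GB) in drive 7; 1 GB remain.
Put d13 (5 GB) in drive 8; 3 GB remain.
Put d14 (5 GB) in drive 9; 3 GB remain.
Put d15 (6 GB) in drive 10; 2 GB remain.
Put d16 (1 GB) in drive 7; 0 GB remain.
Put d17 (1 GB) in drive 10; 1 GB remain.
Put d18 (2 GB) in drive 3; 1 GB remain.
Final drives: [6,1,1] [6,2] [5,2] [5] [5] [6,2] [6,1,1] [5] [5] [6,1].

10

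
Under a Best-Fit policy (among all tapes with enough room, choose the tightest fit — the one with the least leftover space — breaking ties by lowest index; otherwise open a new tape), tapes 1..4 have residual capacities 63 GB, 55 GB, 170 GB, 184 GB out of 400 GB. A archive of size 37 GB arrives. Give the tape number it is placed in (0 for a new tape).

2

Tapes with room: tape 1 (63 GB), tape 2 (55 GB), tape 3 (170 GB), tape 4 (184 GB).
Tightest fit is tape 2 with 55 GB free.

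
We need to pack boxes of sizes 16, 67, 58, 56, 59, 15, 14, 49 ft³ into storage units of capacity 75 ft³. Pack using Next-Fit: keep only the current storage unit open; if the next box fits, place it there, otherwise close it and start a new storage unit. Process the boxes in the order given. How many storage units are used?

6

Put 16 ft³ in storage unit 1; 59 ft³ remain.
Put 67 ft³ in storage unit 2; 8 ft³ remain.
Put 58 ft³ in storage unit 3; 17 ft³ remain.
Put 56 ft³ in storage unit 4; 19 ft³ remain.
Put 59 ft³ in storage unit 5; 16 ft³ remain.
Put 15 ft³ in storage unit 5; 1 ft³ remain.
Put 14 ft³ in storage unit 6; 61 ft³ remain.
Put 49 ft³ in storage unit 6; 12 ft³ remain.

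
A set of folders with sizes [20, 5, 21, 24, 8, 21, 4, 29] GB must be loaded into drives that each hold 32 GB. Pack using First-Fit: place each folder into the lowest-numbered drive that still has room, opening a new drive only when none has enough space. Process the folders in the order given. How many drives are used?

5

20 GB → drive 1 (remaining 12 GB)
5 GB → drive 1 (remaining 7 GB)
21 GB → drive 2 (remaining 11 GB)
24 GB → drive 3 (remaining 8 GB)
8 GB → drive 2 (remaining 3 GB)
21 GB → drive 4 (remaining 11 GB)
4 GB → drive 1 (remaining 3 GB)
29 GB → drive 5 (remaining 3 GB)
Final drives: [20,5,4] [21,8] [24] [21] [29].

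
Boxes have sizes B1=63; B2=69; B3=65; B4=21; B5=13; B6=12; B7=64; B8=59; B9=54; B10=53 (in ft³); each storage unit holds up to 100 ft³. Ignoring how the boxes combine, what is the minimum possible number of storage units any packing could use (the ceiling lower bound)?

Total size = 63 + 69 + 65 + 21 + 13 + 12 + 64 + 59 + 54 + 53 = 473 ft³.
⌈473 / 100⌉ = 5.

5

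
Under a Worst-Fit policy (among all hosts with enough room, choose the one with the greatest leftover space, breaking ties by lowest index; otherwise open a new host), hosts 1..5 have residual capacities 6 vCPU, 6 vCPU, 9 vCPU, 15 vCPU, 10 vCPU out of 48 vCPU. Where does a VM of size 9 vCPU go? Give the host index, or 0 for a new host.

Hosts with room: host 3 (9 vCPU), host 4 (15 vCPU), host 5 (10 vCPU).
Most room is host 4 with 15 vCPU free.

4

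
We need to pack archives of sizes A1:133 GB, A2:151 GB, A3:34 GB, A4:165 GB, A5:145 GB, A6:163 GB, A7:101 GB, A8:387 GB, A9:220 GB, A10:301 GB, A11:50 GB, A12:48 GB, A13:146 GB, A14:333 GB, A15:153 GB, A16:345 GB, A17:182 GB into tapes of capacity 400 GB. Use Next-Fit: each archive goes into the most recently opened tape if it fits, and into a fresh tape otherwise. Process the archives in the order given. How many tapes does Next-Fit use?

11

Put A1 (133 GB) in tape 1; 267 GB remain.
Put A2 (151 GB) in tape 1; 116 GB remain.
Put A3 (34 GB) in tape 1; 82 GB remain.
Put A4 (165 GB) in tape 2; 235 GB remain.
Put A5 (145 GB) in tape 2; 90 GB remain.
Put A6 (163 GB) in tape 3; 237 GB remain.
Put A7 (101 GB) in tape 3; 136 GB remain.
Put A8 (387 GB) in tape 4; 13 GB remain.
Put A9 (220 GB) in tape 5; 180 GB remain.
Put A10 (301 GB) in tape 6; 99 GB remain.
Put A11 (50 GB) in tape 6; 49 GB remain.
Put A12 (48 GB) in tape 6; 1 GB remain.
Put A13 (146 GB) in tape 7; 254 GB remain.
Put A14 (333 GB) in tape 8; 67 GB remain.
Put A15 (153 GB) in tape 9; 247 GB remain.
Put A16 (345 GB) in tape 10; 55 GB remain.
Put A17 (182 GB) in tape 11; 218 GB remain.
Final tapes: [133,151,34] [165,145] [163,101] [387] [220] [301,50,48] [146] [333] [153] [345] [182].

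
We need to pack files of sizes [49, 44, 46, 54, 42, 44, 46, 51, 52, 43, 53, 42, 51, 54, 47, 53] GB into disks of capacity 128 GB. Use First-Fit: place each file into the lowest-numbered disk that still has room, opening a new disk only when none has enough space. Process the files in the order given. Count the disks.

disk 1: place 49 GB, 79 GB left
disk 1: place 44 GB, 35 GB left
disk 2: place 46 GB, 82 GB left
disk 2: place 54 GB, 28 GB left
disk 3: place 42 GB, 86 GB left
disk 3: place 44 GB, 42 GB left
disk 4: place 46 GB, 82 GB left
disk 4: place 51 GB, 31 GB left
disk 5: place 52 GB, 76 GB left
disk 5: place 43 GB, 33 GB left
disk 6: place 53 GB, 75 GB left
disk 3: place 42 GB, 0 GB left
disk 6: place 51 GB, 24 GB left
disk 7: place 54 GB, 74 GB left
disk 7: place 47 GB, 27 GB left
disk 8: place 53 GB, 75 GB left

8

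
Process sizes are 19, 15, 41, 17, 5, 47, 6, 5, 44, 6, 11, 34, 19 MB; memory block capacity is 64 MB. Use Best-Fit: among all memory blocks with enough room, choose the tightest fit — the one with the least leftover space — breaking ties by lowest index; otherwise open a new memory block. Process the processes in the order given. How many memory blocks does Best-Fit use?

19 MB → memory block 1 (remaining 45 MB)
15 MB → memory block 1 (remaining 30 MB)
41 MB → memory block 2 (remaining 23 MB)
17 MB → memory block 2 (remaining 6 MB)
5 MB → memory block 2 (remaining 1 MB)
47 MB → memory block 3 (remaining 17 MB)
6 MB → memory block 3 (remaining 11 MB)
5 MB → memory block 3 (remaining 6 MB)
44 MB → memory block 4 (remaining 20 MB)
6 MB → memory block 3 (remaining 0 MB)
11 MB → memory block 4 (remaining 9 MB)
34 MB → memory block 5 (remaining 30 MB)
19 MB → memory block 1 (remaining 11 MB)
Final memory blocks: [19,15,19] [41,17,5] [47,6,5,6] [44,11] [34].

5 memory blocks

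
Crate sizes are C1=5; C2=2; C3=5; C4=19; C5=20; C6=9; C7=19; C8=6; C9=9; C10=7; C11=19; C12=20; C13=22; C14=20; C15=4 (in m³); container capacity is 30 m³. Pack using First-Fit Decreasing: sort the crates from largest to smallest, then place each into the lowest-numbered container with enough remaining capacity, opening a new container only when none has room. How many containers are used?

Sorted descending: 22, 20, 20, 20, 19, 19, 19, 9, 9, 7, 6, 5, 5, 4, 2.
22 m³ → container 1 (remaining 8 m³)
20 m³ → container 2 (remaining 10 m³)
20 m³ → container 3 (remaining 10 m³)
20 m³ → container 4 (remaining 10 m³)
19 m³ → container 5 (remaining 11 m³)
19 m³ → container 6 (remaining 11 m³)
19 m³ → container 7 (remaining 11 m³)
9 m³ → container 2 (remaining 1 m³)
9 m³ → container 3 (remaining 1 m³)
7 m³ → container 1 (remaining 1 m³)
6 m³ → container 4 (remaining 4 m³)
5 m³ → container 5 (remaining 6 m³)
5 m³ → container 5 (remaining 1 m³)
4 m³ → container 4 (remaining 0 m³)
2 m³ → container 6 (remaining 9 m³)
Final containers: [22,7] [20,9] [20,9] [20,6,4] [19,5,5] [19,2] [19].

7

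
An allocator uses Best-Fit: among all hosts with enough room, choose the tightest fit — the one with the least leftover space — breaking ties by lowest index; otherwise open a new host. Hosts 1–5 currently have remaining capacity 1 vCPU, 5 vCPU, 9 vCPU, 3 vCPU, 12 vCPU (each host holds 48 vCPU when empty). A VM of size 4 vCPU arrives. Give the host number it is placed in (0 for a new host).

2

Hosts with room: host 2 (5 vCPU), host 3 (9 vCPU), host 5 (12 vCPU).
Tightest fit is host 2 with 5 vCPU free.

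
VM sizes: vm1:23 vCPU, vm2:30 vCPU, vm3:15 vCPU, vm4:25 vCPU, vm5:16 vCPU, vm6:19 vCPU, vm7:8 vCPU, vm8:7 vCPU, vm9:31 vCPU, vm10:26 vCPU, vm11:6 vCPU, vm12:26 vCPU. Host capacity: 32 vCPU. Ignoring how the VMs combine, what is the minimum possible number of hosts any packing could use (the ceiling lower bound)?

8 hosts

Total size = 23 + 30 + 15 + 25 + 16 + 19 + 8 + 7 + 31 + 26 + 6 + 26 = 232 vCPU.
⌈232 / 32⌉ = 8.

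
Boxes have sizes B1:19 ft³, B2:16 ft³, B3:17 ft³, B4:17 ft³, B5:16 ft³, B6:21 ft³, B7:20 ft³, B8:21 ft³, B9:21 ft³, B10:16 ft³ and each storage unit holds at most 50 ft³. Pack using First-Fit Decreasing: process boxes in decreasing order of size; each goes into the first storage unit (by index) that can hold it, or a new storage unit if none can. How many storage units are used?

5

Sorted descending: 21, 21, 21, 20, 19, 17, 17, 16, 16, 16.
21 ft³ → storage unit 1 (remaining 29 ft³)
21 ft³ → storage unit 1 (remaining 8 ft³)
21 ft³ → storage unit 2 (remaining 29 ft³)
20 ft³ → storage unit 2 (remaining 9 ft³)
19 ft³ → storage unit 3 (remaining 31 ft³)
17 ft³ → storage unit 3 (remaining 14 ft³)
17 ft³ → storage unit 4 (remaining 33 ft³)
16 ft³ → storage unit 4 (remaining 17 ft³)
16 ft³ → storage unit 4 (remaining 1 ft³)
16 ft³ → storage unit 5 (remaining 34 ft³)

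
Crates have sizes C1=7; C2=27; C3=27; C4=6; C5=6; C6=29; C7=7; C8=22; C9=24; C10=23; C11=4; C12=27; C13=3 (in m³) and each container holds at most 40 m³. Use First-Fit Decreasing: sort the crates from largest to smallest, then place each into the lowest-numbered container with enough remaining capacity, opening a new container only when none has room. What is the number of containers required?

Sorted descending: 29, 27, 27, 27, 24, 23, 22, 7, 7, 6, 6, 4, 3.
Put 29 m³ in container 1; 11 m³ remain.
Put 27 m³ in container 2; 13 m³ remain.
Put 27 m³ in container 3; 13 m³ remain.
Put 27 m³ in container 4; 13 m³ remain.
Put 24 m³ in container 5; 16 m³ remain.
Put 23 m³ in container 6; 17 m³ remain.
Put 22 m³ in container 7; 18 m³ remain.
Put 7 m³ in container 1; 4 m³ remain.
Put 7 m³ in container 2; 6 m³ remain.
Put 6 m³ in container 2; 0 m³ remain.
Put 6 m³ in container 3; 7 m³ remain.
Put 4 m³ in container 1; 0 m³ remain.
Put 3 m³ in container 3; 4 m³ remain.

7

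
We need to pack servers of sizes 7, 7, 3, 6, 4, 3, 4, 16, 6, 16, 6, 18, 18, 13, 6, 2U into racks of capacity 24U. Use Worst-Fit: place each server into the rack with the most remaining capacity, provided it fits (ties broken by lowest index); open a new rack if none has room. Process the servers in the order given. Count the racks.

7U → rack 1 (remaining 17U)
7U → rack 1 (remaining 10U)
3U → rack 1 (remaining 7U)
6U → rack 1 (remaining 1U)
4U → rack 2 (remaining 20U)
3U → rack 2 (remaining 17U)
4U → rack 2 (remaining 13U)
16U → rack 3 (remaining 8U)
6U → rack 2 (remaining 7U)
16U → rack 4 (remaining 8U)
6U → rack 3 (remaining 2U)
18U → rack 5 (remaining 6U)
18U → rack 6 (remaining 6U)
13U → rack 7 (remaining 11U)
6U → rack 7 (remaining 5U)
2U → rack 4 (remaining 6U)

7 racks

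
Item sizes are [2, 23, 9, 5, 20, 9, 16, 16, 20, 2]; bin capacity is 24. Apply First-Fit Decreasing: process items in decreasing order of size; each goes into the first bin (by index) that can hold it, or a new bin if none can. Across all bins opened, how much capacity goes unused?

Sorted descending: 23, 20, 20, 16, 16, 9, 9, 5, 2, 2.
bin 1: place 23, 1 left
bin 2: place 20, 4 left
bin 3: place 20, 4 left
bin 4: place 16, 8 left
bin 5: place 16, 8 left
bin 6: place 9, 15 left
bin 6: place 9, 6 left
bin 4: place 5, 3 left
bin 2: place 2, 2 left
bin 2: place 2, 0 left
6 bins × 24 = 144; used 122; unused 22.

22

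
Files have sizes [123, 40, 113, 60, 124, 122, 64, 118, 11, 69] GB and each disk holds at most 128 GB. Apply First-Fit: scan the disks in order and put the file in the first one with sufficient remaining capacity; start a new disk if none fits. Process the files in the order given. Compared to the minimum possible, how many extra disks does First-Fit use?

1

First-Fit: [123] [40,60,11] [113] [124] [122] [64] [118] [69] → 8 disks.
Total size 844 GB; any packing needs at least ⌈844/128⌉ = 7 disks.
An optimal packing achieves that bound: [124] [123] [122] [118] [113,11] [69,40] [64,60] → 7 disks.
Excess: 8 − 7 = 1.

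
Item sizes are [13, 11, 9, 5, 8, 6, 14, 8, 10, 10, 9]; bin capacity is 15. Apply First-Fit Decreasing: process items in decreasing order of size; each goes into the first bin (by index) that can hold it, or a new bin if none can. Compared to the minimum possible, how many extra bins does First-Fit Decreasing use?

0

First-Fit Decreasing: [14] [13] [11] [10,5] [10] [9,6] [9] [8] [8] → 9 bins.
9 items exceed 7.5 (half the capacity), and no two of those can share a bin, so at least 9 bins are needed.
So 9 is already optimal.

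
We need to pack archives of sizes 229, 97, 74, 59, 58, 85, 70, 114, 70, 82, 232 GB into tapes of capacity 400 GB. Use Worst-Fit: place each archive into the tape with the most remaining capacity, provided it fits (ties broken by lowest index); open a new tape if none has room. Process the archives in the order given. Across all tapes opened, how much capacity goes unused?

229 GB → tape 1 (remaining 171 GB)
97 GB → tape 1 (remaining 74 GB)
74 GB → tape 1 (remaining 0 GB)
59 GB → tape 2 (remaining 341 GB)
58 GB → tape 2 (remaining 283 GB)
85 GB → tape 2 (remaining 198 GB)
70 GB → tape 2 (remaining 128 GB)
114 GB → tape 2 (remaining 14 GB)
70 GB → tape 3 (remaining 330 GB)
82 GB → tape 3 (remaining 248 GB)
232 GB → tape 3 (remaining 16 GB)
3 tapes × 400 GB = 1200 GB; used 1170 GB; unused 30 GB.

30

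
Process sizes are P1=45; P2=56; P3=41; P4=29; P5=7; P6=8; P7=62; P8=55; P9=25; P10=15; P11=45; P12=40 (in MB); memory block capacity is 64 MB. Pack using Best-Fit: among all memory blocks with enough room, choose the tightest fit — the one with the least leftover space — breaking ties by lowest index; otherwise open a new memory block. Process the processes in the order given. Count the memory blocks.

P1 (45 MB) → memory block 1 (remaining 19 MB)
P2 (56 MB) → memory block 2 (remaining 8 MB)
P3 (41 MB) → memory block 3 (remaining 23 MB)
P4 (29 MB) → memory block 4 (remaining 35 MB)
P5 (7 MB) → memory block 2 (remaining 1 MB)
P6 (8 MB) → memory block 1 (remaining 11 MB)
P7 (62 MB) → memory block 5 (remaining 2 MB)
P8 (55 MB) → memory block 6 (remaining 9 MB)
P9 (25 MB) → memory block 4 (remaining 10 MB)
P10 (15 MB) → memory block 3 (remaining 8 MB)
P11 (45 MB) → memory block 7 (remaining 19 MB)
P12 (40 MB) → memory block 8 (remaining 24 MB)

8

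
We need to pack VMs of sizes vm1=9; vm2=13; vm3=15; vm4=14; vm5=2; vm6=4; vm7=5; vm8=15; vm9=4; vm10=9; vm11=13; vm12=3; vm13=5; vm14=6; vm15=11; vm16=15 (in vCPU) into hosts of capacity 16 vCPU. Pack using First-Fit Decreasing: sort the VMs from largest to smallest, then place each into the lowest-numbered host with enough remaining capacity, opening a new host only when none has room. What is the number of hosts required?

10 hosts

Sorted descending: 15, 15, 15, 14, 13, 13, 11, 9, 9, 6, 5, 5, 4, 4, 3, 2.
host 1: place 15 vCPU, 1 vCPU left
host 2: place 15 vCPU, 1 vCPU left
host 3: place 15 vCPU, 1 vCPU left
host 4: place 14 vCPU, 2 vCPU left
host 5: place 13 vCPU, 3 vCPU left
host 6: place 13 vCPU, 3 vCPU left
host 7: place 11 vCPU, 5 vCPU left
host 8: place 9 vCPU, 7 vCPU left
host 9: place 9 vCPU, 7 vCPU left
host 8: place 6 vCPU, 1 vCPU left
host 7: place 5 vCPU, 0 vCPU left
host 9: place 5 vCPU, 2 vCPU left
host 10: place 4 vCPU, 12 vCPU left
host 10: place 4 vCPU, 8 vCPU left
host 5: place 3 vCPU, 0 vCPU left
host 4: place 2 vCPU, 0 vCPU left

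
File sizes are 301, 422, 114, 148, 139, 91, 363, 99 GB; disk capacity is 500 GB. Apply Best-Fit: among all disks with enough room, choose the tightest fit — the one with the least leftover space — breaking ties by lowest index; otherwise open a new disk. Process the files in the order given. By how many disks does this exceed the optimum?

Best-Fit: [301,114] [422] [148,139,91,99] [363] → 4 disks.
Total size 1677 GB; any packing needs at least ⌈1677/500⌉ = 4 disks.
So 4 is already optimal.

0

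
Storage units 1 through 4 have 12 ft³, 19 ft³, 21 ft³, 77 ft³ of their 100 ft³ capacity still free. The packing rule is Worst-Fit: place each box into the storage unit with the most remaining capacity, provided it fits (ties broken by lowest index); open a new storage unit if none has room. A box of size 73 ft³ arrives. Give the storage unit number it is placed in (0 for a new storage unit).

4

Storage units with room: storage unit 4 (77 ft³).
Most room is storage unit 4 with 77 ft³ free.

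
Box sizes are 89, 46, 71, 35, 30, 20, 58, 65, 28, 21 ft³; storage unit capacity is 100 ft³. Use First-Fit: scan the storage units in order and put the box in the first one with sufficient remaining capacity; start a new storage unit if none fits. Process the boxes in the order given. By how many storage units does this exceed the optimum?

First-Fit: [89] [46,35] [71,20] [30,58] [65,28] [21] → 6 storage units.
Total size 463 ft³; any packing needs at least ⌈463/100⌉ = 5 storage units.
An optimal packing achieves that bound: [89] [71,28] [65,35] [58,30] [46,21,20] → 5 storage units.
Excess: 6 − 5 = 1.

1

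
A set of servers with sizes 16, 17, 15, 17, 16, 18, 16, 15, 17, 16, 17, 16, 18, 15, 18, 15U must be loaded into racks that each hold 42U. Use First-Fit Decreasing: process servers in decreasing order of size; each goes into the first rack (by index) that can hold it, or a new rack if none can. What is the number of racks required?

Sorted descending: 18, 18, 18, 17, 17, 17, 17, 16, 16, 16, 16, 16, 15, 15, 15, 15.
rack 1: place 18U, 24U left
rack 1: place 18U, 6U left
rack 2: place 18U, 24U left
rack 2: place 17U, 7U left
rack 3: place 17U, 25U left
rack 3: place 17U, 8U left
rack 4: place 17U, 25U left
rack 4: place 16U, 9U left
rack 5: place 16U, 26U left
rack 5: place 16U, 10U left
rack 6: place 16U, 26U left
rack 6: place 16U, 10U left
rack 7: place 15U, 27U left
rack 7: place 15U, 12U left
rack 8: place 15U, 27U left
rack 8: place 15U, 12U left

8 racks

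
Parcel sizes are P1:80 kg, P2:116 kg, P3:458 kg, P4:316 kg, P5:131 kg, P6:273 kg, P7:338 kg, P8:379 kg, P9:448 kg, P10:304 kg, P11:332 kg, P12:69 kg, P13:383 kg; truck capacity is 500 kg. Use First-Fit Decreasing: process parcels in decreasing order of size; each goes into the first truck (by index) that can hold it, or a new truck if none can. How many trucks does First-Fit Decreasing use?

9

Sorted descending: 458, 448, 383, 379, 338, 332, 316, 304, 273, 131, 116, 80, 69.
truck 1: place 458 kg, 42 kg left
truck 2: place 448 kg, 52 kg left
truck 3: place 383 kg, 117 kg left
truck 4: place 379 kg, 121 kg left
truck 5: place 338 kg, 162 kg left
truck 6: place 332 kg, 168 kg left
truck 7: place 316 kg, 184 kg left
truck 8: place 304 kg, 196 kg left
truck 9: place 273 kg, 227 kg left
truck 5: place 131 kg, 31 kg left
truck 3: place 116 kg, 1 kg left
truck 4: place 80 kg, 41 kg left
truck 6: place 69 kg, 99 kg left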